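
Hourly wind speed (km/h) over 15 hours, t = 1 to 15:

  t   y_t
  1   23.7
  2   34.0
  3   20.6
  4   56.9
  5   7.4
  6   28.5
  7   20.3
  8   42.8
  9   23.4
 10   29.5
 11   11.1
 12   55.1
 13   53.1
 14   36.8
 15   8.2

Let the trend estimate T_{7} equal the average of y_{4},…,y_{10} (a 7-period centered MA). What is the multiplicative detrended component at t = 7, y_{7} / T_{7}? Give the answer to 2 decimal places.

0.68

Trend T_7 = (56.9 + 7.4 + 28.5 + 20.3 + 42.8 + 23.4 + 29.5) / 7 = 208.8/7 = 29.8286
Ratio to trend: 20.3 / 29.8286 = 0.68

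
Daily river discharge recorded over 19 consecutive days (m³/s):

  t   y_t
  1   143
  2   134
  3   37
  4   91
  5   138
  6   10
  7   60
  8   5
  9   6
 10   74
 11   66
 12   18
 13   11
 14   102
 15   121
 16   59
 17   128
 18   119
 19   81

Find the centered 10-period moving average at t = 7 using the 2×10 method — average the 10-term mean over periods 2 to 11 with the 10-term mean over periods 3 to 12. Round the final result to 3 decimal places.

Sum over 2–11: 134 + 37 + 91 + 138 + 10 + 60 + 5 + 6 + 74 + 66 = 621
Sum over 3–12: 37 + 91 + 138 + 10 + 60 + 5 + 6 + 74 + 66 + 18 = 505
CMA at t=7 = (621 + 505) / (2·10) = 1126 / 20 = 56.300

56.300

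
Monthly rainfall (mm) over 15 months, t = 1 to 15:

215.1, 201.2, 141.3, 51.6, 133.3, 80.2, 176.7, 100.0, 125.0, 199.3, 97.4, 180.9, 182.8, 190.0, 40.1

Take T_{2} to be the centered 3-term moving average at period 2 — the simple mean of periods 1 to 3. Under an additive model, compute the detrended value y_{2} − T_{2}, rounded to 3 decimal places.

Trend T_2 = (215.1 + 201.2 + 141.3) / 3 = 557.6/3 = 185.86667
Detrended value: 201.2 − 185.86667 = 15.333

15.333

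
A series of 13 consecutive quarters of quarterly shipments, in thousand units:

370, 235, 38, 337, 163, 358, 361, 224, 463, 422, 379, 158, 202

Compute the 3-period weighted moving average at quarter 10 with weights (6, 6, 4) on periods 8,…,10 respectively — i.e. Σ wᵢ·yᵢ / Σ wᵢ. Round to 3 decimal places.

Weighted sum: 6·224 + 6·463 + 4·422 = 1344 + 2778 + 1688 = 5810
Weight total: 6 + 6 + 4 = 16
WMA = 5810 / 16 = 363.125

363.125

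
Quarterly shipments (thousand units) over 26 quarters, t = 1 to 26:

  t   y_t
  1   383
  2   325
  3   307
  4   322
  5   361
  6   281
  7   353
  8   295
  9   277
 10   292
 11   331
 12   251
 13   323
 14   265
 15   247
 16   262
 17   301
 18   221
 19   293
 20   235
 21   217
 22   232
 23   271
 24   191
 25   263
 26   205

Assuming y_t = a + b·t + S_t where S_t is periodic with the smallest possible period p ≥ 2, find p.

6

First differences y_{t+1} − y_t: -58, -18, 15, 39, -80, 72, -58, -18, 15, 39, -80, 72, -58, -18, …
The difference pattern repeats every 6 terms and not for any smaller step, so p = 6.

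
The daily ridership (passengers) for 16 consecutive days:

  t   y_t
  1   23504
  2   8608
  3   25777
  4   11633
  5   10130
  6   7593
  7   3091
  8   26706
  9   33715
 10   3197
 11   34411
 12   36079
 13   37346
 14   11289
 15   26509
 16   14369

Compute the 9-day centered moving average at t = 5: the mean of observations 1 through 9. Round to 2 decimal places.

16750.78

Sum of periods 1–9: 23504 + 8608 + 25777 + 11633 + 10130 + 7593 + 3091 + 26706 + 33715 = 150757
Divide by 9: 150757 / 9 = 16750.78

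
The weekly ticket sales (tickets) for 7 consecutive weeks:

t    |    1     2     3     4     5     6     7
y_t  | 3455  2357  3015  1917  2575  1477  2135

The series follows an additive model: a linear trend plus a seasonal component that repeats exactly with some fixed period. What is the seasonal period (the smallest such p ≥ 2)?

First differences y_{t+1} − y_t: -1098, 658, -1098, 658, -1098, 658, …
The difference pattern repeats every 2 terms and not for any smaller step, so p = 2.

2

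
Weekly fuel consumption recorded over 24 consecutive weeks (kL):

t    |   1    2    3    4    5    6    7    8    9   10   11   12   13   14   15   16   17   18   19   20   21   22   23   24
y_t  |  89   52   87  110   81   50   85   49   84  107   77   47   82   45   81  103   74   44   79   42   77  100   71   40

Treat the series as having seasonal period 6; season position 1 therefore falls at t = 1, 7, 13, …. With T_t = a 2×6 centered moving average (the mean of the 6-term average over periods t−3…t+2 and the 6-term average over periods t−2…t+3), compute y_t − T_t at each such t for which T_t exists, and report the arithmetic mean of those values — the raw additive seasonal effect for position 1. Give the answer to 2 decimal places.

9.11

Season position 1 occurs at t = 7, 13, 19 (where T_t is defined).
t=7: T_7 = 76.2500; y_7 − T_7 = 85 − 76.2500 = 8.7500
t=13: T_13 = 72.8333; y_13 − T_13 = 82 − 72.8333 = 9.1667
t=19: T_19 = 69.5833; y_19 − T_19 = 79 − 69.5833 = 9.4167
Mean deviation: (8.7500 + 9.1667 + 9.4167) / 3 = 9.11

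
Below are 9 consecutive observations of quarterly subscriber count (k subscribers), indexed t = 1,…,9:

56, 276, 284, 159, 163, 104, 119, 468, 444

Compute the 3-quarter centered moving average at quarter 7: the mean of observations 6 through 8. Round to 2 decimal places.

Sum of periods 6–8: 104 + 119 + 468 = 691
Divide by 3: 691 / 3 = 230.33

230.33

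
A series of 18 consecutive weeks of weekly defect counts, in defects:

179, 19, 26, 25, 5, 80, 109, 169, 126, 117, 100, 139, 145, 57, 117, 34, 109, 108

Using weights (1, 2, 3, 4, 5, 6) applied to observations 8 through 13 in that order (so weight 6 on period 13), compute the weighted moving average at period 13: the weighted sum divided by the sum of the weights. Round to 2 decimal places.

Weighted sum: 1·169 + 2·126 + 3·117 + 4·100 + 5·139 + 6·145 = 169 + 252 + 351 + 400 + 695 + 870 = 2737
Weight total: 1 + 2 + 3 + 4 + 5 + 6 = 21
WMA = 2737 / 21 = 130.33

130.33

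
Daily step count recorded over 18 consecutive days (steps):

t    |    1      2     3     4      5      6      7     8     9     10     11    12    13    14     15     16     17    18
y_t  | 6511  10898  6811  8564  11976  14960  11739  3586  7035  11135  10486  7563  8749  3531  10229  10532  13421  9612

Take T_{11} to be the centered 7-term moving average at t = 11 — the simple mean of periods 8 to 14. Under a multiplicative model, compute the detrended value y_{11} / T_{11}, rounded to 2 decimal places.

1.41

Trend T_11 = (3586 + 7035 + 11135 + 10486 + 7563 + 8749 + 3531) / 7 = 52085/7 = 7440.7143
Ratio to trend: 10486 / 7440.7143 = 1.41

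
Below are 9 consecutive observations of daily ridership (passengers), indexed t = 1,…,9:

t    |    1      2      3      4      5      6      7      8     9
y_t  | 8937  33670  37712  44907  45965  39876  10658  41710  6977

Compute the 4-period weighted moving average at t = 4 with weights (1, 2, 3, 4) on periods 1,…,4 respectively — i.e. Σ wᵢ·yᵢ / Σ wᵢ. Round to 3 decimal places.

Weighted sum: 1·8937 + 2·33670 + 3·37712 + 4·44907 = 8937 + 67340 + 113136 + 179628 = 369041
Weight total: 1 + 2 + 3 + 4 = 10
WMA = 369041 / 10 = 36904.100

36904.100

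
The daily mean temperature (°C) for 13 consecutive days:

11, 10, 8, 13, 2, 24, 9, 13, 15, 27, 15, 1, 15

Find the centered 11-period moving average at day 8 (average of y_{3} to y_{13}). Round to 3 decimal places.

Sum of periods 3–13: 8 + 13 + 2 + 24 + 9 + 13 + 15 + 27 + 15 + 1 + 15 = 142
Divide by 11: 142 / 11 = 12.909

12.909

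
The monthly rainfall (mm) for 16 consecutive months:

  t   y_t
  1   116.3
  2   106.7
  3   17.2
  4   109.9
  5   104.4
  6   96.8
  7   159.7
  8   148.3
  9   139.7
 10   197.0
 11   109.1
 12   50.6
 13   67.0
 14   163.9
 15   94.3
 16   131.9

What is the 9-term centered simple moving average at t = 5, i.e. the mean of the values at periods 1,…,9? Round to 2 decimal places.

Sum of periods 1–9: 116.3 + 106.7 + 17.2 + 109.9 + 104.4 + 96.8 + 159.7 + 148.3 + 139.7 = 999.0
Divide by 9: 999.0 / 9 = 111.00

111.00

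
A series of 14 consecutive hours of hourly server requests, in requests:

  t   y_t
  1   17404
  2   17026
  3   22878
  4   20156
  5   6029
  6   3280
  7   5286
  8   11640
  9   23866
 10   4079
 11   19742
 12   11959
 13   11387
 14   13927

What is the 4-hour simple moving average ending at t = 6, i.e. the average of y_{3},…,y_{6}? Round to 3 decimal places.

13085.750

Sum of periods 3–6: 22878 + 20156 + 6029 + 3280 = 52343
Divide by 4: 52343 / 4 = 13085.750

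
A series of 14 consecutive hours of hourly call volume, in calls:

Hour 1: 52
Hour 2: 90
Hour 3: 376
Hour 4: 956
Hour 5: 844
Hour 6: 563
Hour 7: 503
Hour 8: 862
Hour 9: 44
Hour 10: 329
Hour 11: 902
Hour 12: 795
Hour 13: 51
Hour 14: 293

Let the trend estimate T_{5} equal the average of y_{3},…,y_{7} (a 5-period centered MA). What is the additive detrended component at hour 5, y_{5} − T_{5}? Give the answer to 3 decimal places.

195.600

Trend T_5 = (376 + 956 + 844 + 563 + 503) / 5 = 3242/5 = 648.40000
Detrended value: 844 − 648.40000 = 195.600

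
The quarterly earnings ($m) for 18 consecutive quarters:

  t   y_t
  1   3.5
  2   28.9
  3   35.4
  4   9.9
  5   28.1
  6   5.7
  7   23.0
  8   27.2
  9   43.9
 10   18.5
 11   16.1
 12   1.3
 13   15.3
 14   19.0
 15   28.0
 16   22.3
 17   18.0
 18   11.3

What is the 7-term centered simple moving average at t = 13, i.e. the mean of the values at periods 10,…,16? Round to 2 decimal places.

17.21

Sum of periods 10–16: 18.5 + 16.1 + 1.3 + 15.3 + 19.0 + 28.0 + 22.3 = 120.5
Divide by 7: 120.5 / 7 = 17.21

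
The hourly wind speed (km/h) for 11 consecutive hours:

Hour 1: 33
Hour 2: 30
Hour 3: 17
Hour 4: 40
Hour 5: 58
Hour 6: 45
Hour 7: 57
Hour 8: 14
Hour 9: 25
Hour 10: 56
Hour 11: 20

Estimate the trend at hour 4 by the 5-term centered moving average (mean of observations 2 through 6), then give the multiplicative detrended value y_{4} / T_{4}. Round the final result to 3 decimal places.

Trend T_4 = (30 + 17 + 40 + 58 + 45) / 5 = 190/5 = 38.00000
Ratio to trend: 40 / 38.00000 = 1.053

1.053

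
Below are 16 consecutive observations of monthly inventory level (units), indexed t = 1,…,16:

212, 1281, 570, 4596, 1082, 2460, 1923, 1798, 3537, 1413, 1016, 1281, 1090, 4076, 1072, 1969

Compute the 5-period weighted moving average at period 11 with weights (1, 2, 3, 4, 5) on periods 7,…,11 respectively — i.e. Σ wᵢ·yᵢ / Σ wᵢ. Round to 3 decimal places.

Weighted sum: 1·1923 + 2·1798 + 3·3537 + 4·1413 + 5·1016 = 1923 + 3596 + 10611 + 5652 + 5080 = 26862
Weight total: 1 + 2 + 3 + 4 + 5 = 15
WMA = 26862 / 15 = 1790.800

1790.800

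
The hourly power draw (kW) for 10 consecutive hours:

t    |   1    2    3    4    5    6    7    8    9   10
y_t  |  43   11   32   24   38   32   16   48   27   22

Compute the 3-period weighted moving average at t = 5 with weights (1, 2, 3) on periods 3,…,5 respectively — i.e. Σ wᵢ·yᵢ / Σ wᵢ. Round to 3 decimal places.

Weighted sum: 1·32 + 2·24 + 3·38 = 32 + 48 + 114 = 194
Weight total: 1 + 2 + 3 = 6
WMA = 194 / 6 = 32.333

32.333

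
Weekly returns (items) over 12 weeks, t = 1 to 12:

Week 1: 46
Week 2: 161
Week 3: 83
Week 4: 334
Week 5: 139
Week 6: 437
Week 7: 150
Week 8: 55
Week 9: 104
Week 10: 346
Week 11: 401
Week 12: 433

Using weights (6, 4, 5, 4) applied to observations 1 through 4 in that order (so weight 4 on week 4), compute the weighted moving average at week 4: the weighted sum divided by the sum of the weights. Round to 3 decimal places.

Weighted sum: 6·46 + 4·161 + 5·83 + 4·334 = 276 + 644 + 415 + 1336 = 2671
Weight total: 6 + 4 + 5 + 4 = 19
WMA = 2671 / 19 = 140.579

140.579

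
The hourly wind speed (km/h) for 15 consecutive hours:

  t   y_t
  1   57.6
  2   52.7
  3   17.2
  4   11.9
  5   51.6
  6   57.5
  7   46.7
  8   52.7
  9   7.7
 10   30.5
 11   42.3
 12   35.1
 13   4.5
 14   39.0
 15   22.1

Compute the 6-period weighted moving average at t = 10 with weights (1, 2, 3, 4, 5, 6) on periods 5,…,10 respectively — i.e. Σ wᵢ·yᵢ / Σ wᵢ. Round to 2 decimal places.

Weighted sum: 1·51.6 + 2·57.5 + 3·46.7 + 4·52.7 + 5·7.7 + 6·30.5 = 51.6 + 115.0 + 140.1 + 210.8 + 38.5 + 183.0 = 739.0
Weight total: 1 + 2 + 3 + 4 + 5 + 6 = 21
WMA = 739.0 / 21 = 35.19

35.19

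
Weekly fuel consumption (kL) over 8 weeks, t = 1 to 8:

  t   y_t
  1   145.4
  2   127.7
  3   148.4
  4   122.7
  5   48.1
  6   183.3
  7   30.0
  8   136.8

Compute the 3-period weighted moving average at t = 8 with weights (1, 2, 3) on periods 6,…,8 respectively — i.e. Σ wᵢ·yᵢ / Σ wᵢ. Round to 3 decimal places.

Weighted sum: 1·183.3 + 2·30.0 + 3·136.8 = 183.3 + 60.0 + 410.4 = 653.7
Weight total: 1 + 2 + 3 = 6
WMA = 653.7 / 6 = 108.950

108.950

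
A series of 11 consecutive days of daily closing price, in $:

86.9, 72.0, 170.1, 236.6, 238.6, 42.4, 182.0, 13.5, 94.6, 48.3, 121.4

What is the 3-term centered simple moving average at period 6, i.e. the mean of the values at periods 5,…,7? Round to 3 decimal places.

Sum of periods 5–7: 238.6 + 42.4 + 182.0 = 463.0
Divide by 3: 463.0 / 3 = 154.333

154.333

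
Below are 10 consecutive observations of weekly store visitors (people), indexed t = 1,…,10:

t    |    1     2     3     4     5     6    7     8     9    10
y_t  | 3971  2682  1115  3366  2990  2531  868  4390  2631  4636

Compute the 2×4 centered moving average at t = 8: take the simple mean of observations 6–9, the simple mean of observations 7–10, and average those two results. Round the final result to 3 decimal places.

2868.125

Sum over 6–9: 2531 + 868 + 4390 + 2631 = 10420
Sum over 7–10: 868 + 4390 + 2631 + 4636 = 12525
CMA at t=8 = (10420 + 12525) / (2·4) = 22945 / 8 = 2868.125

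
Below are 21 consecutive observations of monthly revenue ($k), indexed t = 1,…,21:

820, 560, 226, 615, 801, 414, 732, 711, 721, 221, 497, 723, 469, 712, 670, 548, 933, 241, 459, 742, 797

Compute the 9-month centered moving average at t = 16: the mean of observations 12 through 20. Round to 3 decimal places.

610.778

Sum of periods 12–20: 723 + 469 + 712 + 670 + 548 + 933 + 241 + 459 + 742 = 5497
Divide by 9: 5497 / 9 = 610.778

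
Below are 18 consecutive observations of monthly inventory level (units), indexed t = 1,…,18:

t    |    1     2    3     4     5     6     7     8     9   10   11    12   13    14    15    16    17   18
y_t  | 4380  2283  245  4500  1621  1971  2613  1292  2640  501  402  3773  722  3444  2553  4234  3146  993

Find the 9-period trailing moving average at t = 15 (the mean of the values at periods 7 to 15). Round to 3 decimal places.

Sum of periods 7–15: 2613 + 1292 + 2640 + 501 + 402 + 3773 + 722 + 3444 + 2553 = 17940
Divide by 9: 17940 / 9 = 1993.333

1993.333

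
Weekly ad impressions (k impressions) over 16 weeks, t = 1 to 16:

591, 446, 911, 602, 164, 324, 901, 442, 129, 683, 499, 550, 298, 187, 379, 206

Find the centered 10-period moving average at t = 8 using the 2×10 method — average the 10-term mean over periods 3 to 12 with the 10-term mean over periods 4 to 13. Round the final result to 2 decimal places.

Sum over 3–12: 911 + 602 + 164 + 324 + 901 + 442 + 129 + 683 + 499 + 550 = 5205
Sum over 4–13: 602 + 164 + 324 + 901 + 442 + 129 + 683 + 499 + 550 + 298 = 4592
CMA at t=8 = (5205 + 4592) / (2·10) = 9797 / 20 = 489.85

489.85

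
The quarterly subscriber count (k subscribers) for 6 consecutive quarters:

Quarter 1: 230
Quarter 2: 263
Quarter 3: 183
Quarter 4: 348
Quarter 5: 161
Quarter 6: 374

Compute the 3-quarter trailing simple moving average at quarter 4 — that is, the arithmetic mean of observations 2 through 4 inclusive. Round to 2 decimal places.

264.67

Sum of periods 2–4: 263 + 183 + 348 = 794
Divide by 3: 794 / 3 = 264.67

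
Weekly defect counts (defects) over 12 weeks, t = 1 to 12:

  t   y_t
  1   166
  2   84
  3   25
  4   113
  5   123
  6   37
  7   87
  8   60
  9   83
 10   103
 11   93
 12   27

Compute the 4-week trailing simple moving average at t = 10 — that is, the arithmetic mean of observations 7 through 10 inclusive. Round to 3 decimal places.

Sum of periods 7–10: 87 + 60 + 83 + 103 = 333
Divide by 4: 333 / 4 = 83.250

83.250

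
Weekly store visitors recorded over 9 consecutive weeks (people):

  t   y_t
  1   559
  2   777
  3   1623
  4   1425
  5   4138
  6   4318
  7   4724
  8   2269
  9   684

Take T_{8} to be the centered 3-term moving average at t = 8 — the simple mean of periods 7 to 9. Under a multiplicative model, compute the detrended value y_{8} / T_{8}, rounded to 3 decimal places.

0.887

Trend T_8 = (4724 + 2269 + 684) / 3 = 7677/3 = 2559.00000
Ratio to trend: 2269 / 2559.00000 = 0.887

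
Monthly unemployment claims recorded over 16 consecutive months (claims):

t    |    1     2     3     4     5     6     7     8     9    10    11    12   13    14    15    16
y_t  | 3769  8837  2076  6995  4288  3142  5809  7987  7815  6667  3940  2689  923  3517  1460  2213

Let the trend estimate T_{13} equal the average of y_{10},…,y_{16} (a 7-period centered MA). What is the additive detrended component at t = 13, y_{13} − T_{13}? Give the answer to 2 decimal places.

-2135.43

Trend T_13 = (6667 + 3940 + 2689 + 923 + 3517 + 1460 + 2213) / 7 = 21409/7 = 3058.4286
Detrended value: 923 − 3058.4286 = -2135.43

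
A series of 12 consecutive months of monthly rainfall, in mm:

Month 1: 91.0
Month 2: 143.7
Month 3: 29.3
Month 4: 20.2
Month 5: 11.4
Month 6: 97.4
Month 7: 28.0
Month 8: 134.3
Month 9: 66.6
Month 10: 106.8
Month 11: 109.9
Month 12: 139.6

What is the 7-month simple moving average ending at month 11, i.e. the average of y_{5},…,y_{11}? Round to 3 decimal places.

79.200

Sum of periods 5–11: 11.4 + 97.4 + 28.0 + 134.3 + 66.6 + 106.8 + 109.9 = 554.4
Divide by 7: 554.4 / 7 = 79.200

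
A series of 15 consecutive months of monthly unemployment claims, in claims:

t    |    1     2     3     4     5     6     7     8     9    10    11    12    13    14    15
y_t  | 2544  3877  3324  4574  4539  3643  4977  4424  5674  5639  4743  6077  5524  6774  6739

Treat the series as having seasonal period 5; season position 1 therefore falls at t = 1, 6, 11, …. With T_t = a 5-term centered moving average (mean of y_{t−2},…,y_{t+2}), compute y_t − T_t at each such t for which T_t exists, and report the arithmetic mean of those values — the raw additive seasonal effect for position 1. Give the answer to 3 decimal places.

Season position 1 occurs at t = 6, 11 (where T_t is defined).
t=6: T_6 = 4431.40000; y_6 − T_6 = 3643 − 4431.40000 = -788.40000
t=11: T_11 = 5531.40000; y_11 − T_11 = 4743 − 5531.40000 = -788.40000
Mean deviation: (-788.40000 + -788.40000) / 2 = -788.400

-788.400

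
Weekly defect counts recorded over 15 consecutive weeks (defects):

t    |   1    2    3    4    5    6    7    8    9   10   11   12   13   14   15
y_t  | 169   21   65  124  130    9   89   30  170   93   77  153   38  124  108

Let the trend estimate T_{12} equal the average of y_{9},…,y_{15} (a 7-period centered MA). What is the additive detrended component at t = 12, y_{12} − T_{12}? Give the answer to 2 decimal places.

44.00

Trend T_12 = (170 + 93 + 77 + 153 + 38 + 124 + 108) / 7 = 763/7 = 109.0000
Detrended value: 153 − 109.0000 = 44.00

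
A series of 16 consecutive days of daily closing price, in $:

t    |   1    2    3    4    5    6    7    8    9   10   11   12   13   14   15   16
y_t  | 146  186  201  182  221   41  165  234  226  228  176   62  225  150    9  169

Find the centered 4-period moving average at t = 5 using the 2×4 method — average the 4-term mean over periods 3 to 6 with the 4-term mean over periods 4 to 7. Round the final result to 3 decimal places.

156.750

Sum over 3–6: 201 + 182 + 221 + 41 = 645
Sum over 4–7: 182 + 221 + 41 + 165 = 609
CMA at t=5 = (645 + 609) / (2·4) = 1254 / 8 = 156.750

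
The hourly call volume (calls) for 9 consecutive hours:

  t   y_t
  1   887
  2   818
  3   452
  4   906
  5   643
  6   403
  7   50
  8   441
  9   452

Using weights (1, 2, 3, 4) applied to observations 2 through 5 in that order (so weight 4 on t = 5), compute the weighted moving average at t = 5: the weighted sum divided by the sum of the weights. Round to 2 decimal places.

701.20

Weighted sum: 1·818 + 2·452 + 3·906 + 4·643 = 818 + 904 + 2718 + 2572 = 7012
Weight total: 1 + 2 + 3 + 4 = 10
WMA = 7012 / 10 = 701.20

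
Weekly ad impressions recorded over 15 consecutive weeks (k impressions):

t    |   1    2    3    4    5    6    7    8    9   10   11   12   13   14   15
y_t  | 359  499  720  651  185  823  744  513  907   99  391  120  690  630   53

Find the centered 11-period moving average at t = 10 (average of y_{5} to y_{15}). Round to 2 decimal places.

Sum of periods 5–15: 185 + 823 + 744 + 513 + 907 + 99 + 391 + 120 + 690 + 630 + 53 = 5155
Divide by 11: 5155 / 11 = 468.64

468.64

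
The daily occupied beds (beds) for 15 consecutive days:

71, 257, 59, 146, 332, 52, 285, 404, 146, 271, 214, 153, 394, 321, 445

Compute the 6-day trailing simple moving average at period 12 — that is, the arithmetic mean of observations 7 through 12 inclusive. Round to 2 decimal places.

245.50

Sum of periods 7–12: 285 + 404 + 146 + 271 + 214 + 153 = 1473
Divide by 6: 1473 / 6 = 245.50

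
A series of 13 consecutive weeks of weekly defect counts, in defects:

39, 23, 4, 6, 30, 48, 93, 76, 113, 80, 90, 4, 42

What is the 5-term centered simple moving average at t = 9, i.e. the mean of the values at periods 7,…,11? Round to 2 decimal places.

Sum of periods 7–11: 93 + 76 + 113 + 80 + 90 = 452
Divide by 5: 452 / 5 = 90.40

90.40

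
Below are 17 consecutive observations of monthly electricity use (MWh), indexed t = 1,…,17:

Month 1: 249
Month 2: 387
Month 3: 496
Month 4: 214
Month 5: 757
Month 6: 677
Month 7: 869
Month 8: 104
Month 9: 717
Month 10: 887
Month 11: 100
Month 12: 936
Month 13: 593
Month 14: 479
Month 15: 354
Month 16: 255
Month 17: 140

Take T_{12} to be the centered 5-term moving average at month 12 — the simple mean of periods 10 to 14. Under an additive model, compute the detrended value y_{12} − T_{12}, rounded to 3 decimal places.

337.000

Trend T_12 = (887 + 100 + 936 + 593 + 479) / 5 = 2995/5 = 599.00000
Detrended value: 936 − 599.00000 = 337.000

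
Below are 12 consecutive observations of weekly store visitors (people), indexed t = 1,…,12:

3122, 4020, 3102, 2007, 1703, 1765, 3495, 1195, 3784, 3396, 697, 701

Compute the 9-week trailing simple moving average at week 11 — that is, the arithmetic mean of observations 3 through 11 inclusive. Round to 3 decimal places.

2349.333

Sum of periods 3–11: 3102 + 2007 + 1703 + 1765 + 3495 + 1195 + 3784 + 3396 + 697 = 21144
Divide by 9: 21144 / 9 = 2349.333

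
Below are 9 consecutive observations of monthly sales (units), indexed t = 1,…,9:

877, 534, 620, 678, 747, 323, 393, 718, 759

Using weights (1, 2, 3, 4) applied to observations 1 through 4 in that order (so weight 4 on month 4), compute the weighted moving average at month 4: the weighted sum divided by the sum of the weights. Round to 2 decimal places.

Weighted sum: 1·877 + 2·534 + 3·620 + 4·678 = 877 + 1068 + 1860 + 2712 = 6517
Weight total: 1 + 2 + 3 + 4 = 10
WMA = 6517 / 10 = 651.70

651.70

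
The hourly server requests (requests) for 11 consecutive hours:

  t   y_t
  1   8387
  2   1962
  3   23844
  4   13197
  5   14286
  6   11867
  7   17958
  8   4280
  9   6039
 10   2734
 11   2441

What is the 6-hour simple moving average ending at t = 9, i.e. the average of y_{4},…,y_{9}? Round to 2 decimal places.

11271.17

Sum of periods 4–9: 13197 + 14286 + 11867 + 17958 + 4280 + 6039 = 67627
Divide by 6: 67627 / 6 = 11271.17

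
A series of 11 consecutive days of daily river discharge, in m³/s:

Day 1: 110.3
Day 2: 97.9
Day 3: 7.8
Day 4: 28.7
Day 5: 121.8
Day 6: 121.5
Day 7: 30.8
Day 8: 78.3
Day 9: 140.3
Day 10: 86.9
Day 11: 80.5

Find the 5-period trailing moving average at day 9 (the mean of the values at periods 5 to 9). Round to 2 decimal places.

98.54

Sum of periods 5–9: 121.8 + 121.5 + 30.8 + 78.3 + 140.3 = 492.7
Divide by 5: 492.7 / 5 = 98.54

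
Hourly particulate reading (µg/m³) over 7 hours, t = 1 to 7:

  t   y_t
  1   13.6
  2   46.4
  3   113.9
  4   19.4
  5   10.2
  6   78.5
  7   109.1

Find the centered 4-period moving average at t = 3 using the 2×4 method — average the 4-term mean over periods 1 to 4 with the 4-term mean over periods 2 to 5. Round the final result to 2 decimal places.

Sum over 1–4: 13.6 + 46.4 + 113.9 + 19.4 = 193.3
Sum over 2–5: 46.4 + 113.9 + 19.4 + 10.2 = 189.9
CMA at t=3 = (193.3 + 189.9) / (2·4) = 383.2 / 8 = 47.90

47.90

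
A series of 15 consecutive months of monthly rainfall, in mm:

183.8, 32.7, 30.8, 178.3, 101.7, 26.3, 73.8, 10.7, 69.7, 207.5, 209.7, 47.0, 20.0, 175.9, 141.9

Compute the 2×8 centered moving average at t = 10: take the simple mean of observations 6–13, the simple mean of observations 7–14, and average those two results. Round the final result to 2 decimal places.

Sum over 6–13: 26.3 + 73.8 + 10.7 + 69.7 + 207.5 + 209.7 + 47.0 + 20.0 = 664.7
Sum over 7–14: 73.8 + 10.7 + 69.7 + 207.5 + 209.7 + 47.0 + 20.0 + 175.9 = 814.3
CMA at t=10 = (664.7 + 814.3) / (2·8) = 1479.0 / 16 = 92.44

92.44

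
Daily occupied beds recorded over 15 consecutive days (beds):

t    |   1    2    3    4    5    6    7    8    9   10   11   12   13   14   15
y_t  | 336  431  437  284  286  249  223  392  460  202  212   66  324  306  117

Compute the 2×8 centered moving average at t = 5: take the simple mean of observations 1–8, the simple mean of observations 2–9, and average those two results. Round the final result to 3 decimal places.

Sum over 1–8: 336 + 431 + 437 + 284 + 286 + 249 + 223 + 392 = 2638
Sum over 2–9: 431 + 437 + 284 + 286 + 249 + 223 + 392 + 460 = 2762
CMA at t=5 = (2638 + 2762) / (2·8) = 5400 / 16 = 337.500

337.500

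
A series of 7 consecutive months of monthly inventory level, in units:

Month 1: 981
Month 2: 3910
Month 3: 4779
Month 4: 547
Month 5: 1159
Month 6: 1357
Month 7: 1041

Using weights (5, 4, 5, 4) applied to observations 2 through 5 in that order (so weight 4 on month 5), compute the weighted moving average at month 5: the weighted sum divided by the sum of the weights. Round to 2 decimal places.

Weighted sum: 5·3910 + 4·4779 + 5·547 + 4·1159 = 19550 + 19116 + 2735 + 4636 = 46037
Weight total: 5 + 4 + 5 + 4 = 18
WMA = 46037 / 18 = 2557.61

2557.61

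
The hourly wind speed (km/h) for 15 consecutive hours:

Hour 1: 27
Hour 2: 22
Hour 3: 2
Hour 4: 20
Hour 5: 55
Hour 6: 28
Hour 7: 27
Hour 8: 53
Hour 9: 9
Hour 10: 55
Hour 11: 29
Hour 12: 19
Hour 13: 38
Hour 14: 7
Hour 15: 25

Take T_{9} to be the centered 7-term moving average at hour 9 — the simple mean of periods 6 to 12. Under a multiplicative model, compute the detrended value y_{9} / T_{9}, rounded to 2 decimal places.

0.29

Trend T_9 = (28 + 27 + 53 + 9 + 55 + 29 + 19) / 7 = 220/7 = 31.4286
Ratio to trend: 9 / 31.4286 = 0.29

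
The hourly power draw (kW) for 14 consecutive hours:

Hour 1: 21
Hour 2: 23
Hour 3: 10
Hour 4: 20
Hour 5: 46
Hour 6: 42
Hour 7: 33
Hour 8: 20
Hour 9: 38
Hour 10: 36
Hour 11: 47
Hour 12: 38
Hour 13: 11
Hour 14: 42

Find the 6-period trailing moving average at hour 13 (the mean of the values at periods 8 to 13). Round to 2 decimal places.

31.67

Sum of periods 8–13: 20 + 38 + 36 + 47 + 38 + 11 = 190
Divide by 6: 190 / 6 = 31.67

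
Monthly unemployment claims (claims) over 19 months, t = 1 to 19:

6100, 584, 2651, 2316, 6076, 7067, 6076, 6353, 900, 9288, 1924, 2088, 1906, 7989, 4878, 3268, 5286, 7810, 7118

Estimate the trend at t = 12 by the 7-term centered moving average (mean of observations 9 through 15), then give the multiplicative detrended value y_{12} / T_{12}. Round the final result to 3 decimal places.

0.504

Trend T_12 = (900 + 9288 + 1924 + 2088 + 1906 + 7989 + 4878) / 7 = 28973/7 = 4139.00000
Ratio to trend: 2088 / 4139.00000 = 0.504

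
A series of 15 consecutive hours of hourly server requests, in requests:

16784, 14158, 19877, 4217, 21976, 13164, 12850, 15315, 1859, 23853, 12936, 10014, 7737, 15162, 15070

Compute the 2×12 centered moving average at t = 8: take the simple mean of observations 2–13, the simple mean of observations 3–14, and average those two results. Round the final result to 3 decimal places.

Sum over 2–13: 14158 + 19877 + 4217 + 21976 + 13164 + 12850 + 15315 + 1859 + 23853 + 12936 + 10014 + 7737 = 157956
Sum over 3–14: 19877 + 4217 + 21976 + 13164 + 12850 + 15315 + 1859 + 23853 + 12936 + 10014 + 7737 + 15162 = 158960
CMA at t=8 = (157956 + 158960) / (2·12) = 316916 / 24 = 13204.833

13204.833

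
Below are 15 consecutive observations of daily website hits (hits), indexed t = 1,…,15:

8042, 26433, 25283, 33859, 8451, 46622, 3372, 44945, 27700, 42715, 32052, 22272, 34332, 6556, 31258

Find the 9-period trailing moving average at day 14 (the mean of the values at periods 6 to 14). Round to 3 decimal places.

28951.778

Sum of periods 6–14: 46622 + 3372 + 44945 + 27700 + 42715 + 32052 + 22272 + 34332 + 6556 = 260566
Divide by 9: 260566 / 9 = 28951.778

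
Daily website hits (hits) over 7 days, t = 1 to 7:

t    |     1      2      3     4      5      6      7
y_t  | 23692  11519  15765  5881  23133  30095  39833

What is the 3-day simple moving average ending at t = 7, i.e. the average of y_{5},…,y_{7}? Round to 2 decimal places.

Sum of periods 5–7: 23133 + 30095 + 39833 = 93061
Divide by 3: 93061 / 3 = 31020.33

31020.33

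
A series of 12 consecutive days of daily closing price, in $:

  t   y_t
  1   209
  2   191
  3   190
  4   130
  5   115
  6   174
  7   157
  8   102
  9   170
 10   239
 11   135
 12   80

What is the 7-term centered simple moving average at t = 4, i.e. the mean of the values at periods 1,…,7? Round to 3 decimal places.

166.571

Sum of periods 1–7: 209 + 191 + 190 + 130 + 115 + 174 + 157 = 1166
Divide by 7: 1166 / 7 = 166.571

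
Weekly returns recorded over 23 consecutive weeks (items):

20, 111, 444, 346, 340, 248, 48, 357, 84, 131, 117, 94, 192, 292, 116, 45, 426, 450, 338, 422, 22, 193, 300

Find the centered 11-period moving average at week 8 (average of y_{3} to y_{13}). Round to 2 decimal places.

Sum of periods 3–13: 444 + 346 + 340 + 248 + 48 + 357 + 84 + 131 + 117 + 94 + 192 = 2401
Divide by 11: 2401 / 11 = 218.27

218.27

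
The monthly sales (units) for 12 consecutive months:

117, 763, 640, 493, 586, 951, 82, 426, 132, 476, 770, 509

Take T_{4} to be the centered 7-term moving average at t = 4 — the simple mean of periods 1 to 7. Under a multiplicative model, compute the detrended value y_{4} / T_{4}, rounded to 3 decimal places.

0.950

Trend T_4 = (117 + 763 + 640 + 493 + 586 + 951 + 82) / 7 = 3632/7 = 518.85714
Ratio to trend: 493 / 518.85714 = 0.950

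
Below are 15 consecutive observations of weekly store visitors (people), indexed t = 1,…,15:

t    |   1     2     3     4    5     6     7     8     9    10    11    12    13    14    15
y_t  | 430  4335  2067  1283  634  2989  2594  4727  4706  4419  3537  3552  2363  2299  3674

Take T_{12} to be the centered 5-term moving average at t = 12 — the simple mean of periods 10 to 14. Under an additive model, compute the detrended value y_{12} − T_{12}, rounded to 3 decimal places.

Trend T_12 = (4419 + 3537 + 3552 + 2363 + 2299) / 5 = 16170/5 = 3234.00000
Detrended value: 3552 − 3234.00000 = 318.000

318.000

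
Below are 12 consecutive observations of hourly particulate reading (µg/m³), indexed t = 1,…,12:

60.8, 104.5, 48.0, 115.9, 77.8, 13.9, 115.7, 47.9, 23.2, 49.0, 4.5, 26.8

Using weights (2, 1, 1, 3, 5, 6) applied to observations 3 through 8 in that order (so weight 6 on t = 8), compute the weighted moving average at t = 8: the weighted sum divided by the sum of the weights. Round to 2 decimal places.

66.52

Weighted sum: 2·48.0 + 1·115.9 + 1·77.8 + 3·13.9 + 5·115.7 + 6·47.9 = 96.0 + 115.9 + 77.8 + 41.7 + 578.5 + 287.4 = 1197.3
Weight total: 2 + 1 + 1 + 3 + 5 + 6 = 18
WMA = 1197.3 / 18 = 66.52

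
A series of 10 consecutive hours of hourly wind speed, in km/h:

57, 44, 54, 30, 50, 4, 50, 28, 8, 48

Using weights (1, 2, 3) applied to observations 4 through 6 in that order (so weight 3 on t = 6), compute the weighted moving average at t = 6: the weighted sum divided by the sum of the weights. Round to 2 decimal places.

23.67

Weighted sum: 1·30 + 2·50 + 3·4 = 30 + 100 + 12 = 142
Weight total: 1 + 2 + 3 = 6
WMA = 142 / 6 = 23.67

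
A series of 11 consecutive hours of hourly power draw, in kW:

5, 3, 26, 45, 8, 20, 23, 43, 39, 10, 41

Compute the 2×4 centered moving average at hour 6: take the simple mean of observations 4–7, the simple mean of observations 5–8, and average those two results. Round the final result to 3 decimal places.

23.750

Sum over 4–7: 45 + 8 + 20 + 23 = 96
Sum over 5–8: 8 + 20 + 23 + 43 = 94
CMA at t=6 = (96 + 94) / (2·4) = 190 / 8 = 23.750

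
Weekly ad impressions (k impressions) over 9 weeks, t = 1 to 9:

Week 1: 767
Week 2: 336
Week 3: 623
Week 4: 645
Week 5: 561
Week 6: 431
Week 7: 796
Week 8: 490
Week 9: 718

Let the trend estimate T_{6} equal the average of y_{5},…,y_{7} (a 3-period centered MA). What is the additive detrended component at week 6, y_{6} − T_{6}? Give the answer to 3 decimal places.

Trend T_6 = (561 + 431 + 796) / 3 = 1788/3 = 596.00000
Detrended value: 431 − 596.00000 = -165.000

-165.000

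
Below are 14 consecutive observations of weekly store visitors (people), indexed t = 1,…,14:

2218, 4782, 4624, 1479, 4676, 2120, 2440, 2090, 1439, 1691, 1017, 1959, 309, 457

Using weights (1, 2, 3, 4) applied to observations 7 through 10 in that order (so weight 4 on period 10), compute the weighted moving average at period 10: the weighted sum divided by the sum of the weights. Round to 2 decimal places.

1770.10

Weighted sum: 1·2440 + 2·2090 + 3·1439 + 4·1691 = 2440 + 4180 + 4317 + 6764 = 17701
Weight total: 1 + 2 + 3 + 4 = 10
WMA = 17701 / 10 = 1770.10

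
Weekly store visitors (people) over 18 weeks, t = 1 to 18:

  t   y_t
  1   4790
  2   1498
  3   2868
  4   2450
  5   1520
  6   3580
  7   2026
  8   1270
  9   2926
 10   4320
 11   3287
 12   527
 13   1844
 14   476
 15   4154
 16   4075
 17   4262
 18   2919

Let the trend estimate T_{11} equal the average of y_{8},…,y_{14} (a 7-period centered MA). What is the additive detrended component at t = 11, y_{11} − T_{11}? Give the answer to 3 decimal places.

Trend T_11 = (1270 + 2926 + 4320 + 3287 + 527 + 1844 + 476) / 7 = 14650/7 = 2092.85714
Detrended value: 3287 − 2092.85714 = 1194.143

1194.143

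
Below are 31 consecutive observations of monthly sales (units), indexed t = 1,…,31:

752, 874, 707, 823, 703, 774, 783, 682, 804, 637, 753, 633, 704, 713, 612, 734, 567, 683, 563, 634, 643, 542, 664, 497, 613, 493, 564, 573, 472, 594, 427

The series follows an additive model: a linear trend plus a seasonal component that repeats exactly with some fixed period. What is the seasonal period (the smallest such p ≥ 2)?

First differences y_{t+1} − y_t: 122, -167, 116, -120, 71, 9, -101, 122, -167, 116, -120, 71, 9, -101, 122, -167, …
The difference pattern repeats every 7 terms and not for any smaller step, so p = 7.

7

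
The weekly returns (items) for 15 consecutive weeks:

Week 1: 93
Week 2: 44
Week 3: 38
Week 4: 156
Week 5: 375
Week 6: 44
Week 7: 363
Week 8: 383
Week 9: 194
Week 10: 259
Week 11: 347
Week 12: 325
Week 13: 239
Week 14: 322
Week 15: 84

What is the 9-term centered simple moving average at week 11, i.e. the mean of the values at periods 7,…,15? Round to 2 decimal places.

Sum of periods 7–15: 363 + 383 + 194 + 259 + 347 + 325 + 239 + 322 + 84 = 2516
Divide by 9: 2516 / 9 = 279.56

279.56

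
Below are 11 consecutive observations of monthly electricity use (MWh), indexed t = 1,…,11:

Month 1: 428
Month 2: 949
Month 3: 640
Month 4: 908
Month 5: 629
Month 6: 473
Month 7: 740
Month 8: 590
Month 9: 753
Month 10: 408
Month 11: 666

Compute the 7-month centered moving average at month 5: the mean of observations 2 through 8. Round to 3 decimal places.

704.143

Sum of periods 2–8: 949 + 640 + 908 + 629 + 473 + 740 + 590 = 4929
Divide by 7: 4929 / 7 = 704.143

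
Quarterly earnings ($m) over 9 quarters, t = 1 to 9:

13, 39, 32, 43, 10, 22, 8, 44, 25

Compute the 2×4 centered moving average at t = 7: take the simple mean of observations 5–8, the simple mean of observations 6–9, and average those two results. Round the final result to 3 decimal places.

Sum over 5–8: 10 + 22 + 8 + 44 = 84
Sum over 6–9: 22 + 8 + 44 + 25 = 99
CMA at t=7 = (84 + 99) / (2·4) = 183 / 8 = 22.875

22.875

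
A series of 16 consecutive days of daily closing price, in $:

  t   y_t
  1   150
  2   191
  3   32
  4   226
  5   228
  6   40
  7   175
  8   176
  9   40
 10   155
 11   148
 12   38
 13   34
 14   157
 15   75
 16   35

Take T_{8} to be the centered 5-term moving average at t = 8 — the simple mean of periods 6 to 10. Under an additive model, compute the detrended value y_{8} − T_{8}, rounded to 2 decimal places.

58.80

Trend T_8 = (40 + 175 + 176 + 40 + 155) / 5 = 586/5 = 117.2000
Detrended value: 176 − 117.2000 = 58.80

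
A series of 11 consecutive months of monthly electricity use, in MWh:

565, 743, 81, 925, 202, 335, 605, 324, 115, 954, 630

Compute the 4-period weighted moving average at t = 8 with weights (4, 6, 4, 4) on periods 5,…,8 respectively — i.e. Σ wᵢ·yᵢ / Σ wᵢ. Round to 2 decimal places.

363.00

Weighted sum: 4·202 + 6·335 + 4·605 + 4·324 = 808 + 2010 + 2420 + 1296 = 6534
Weight total: 4 + 6 + 4 + 4 = 18
WMA = 6534 / 18 = 363.00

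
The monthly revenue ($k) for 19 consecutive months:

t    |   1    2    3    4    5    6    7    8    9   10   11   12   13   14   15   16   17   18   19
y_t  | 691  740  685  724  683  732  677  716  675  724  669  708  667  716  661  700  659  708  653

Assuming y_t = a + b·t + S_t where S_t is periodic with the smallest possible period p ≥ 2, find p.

4

First differences y_{t+1} − y_t: 49, -55, 39, -41, 49, -55, 39, -41, 49, -55, …
The difference pattern repeats every 4 terms and not for any smaller step, so p = 4.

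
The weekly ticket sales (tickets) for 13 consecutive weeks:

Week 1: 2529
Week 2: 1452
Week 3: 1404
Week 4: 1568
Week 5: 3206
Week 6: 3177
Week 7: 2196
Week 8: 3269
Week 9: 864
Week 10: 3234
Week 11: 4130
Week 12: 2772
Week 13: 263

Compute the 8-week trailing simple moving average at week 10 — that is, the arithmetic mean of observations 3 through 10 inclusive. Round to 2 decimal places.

Sum of periods 3–10: 1404 + 1568 + 3206 + 3177 + 2196 + 3269 + 864 + 3234 = 18918
Divide by 8: 18918 / 8 = 2364.75

2364.75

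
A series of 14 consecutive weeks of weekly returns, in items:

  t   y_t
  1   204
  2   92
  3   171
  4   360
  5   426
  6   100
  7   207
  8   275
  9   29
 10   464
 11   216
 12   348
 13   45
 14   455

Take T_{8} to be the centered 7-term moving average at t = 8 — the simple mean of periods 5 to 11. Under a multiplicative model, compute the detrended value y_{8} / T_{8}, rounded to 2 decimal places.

Trend T_8 = (426 + 100 + 207 + 275 + 29 + 464 + 216) / 7 = 1717/7 = 245.2857
Ratio to trend: 275 / 245.2857 = 1.12

1.12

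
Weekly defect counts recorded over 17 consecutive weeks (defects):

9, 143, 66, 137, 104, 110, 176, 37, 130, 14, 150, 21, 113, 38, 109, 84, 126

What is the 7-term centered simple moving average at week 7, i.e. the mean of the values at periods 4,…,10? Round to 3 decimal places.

Sum of periods 4–10: 137 + 104 + 110 + 176 + 37 + 130 + 14 = 708
Divide by 7: 708 / 7 = 101.143

101.143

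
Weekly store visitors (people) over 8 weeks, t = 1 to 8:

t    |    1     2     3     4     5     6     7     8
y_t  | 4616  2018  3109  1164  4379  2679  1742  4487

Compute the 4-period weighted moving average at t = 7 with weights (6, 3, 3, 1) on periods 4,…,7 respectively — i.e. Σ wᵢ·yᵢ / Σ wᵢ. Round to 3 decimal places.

Weighted sum: 6·1164 + 3·4379 + 3·2679 + 1·1742 = 6984 + 13137 + 8037 + 1742 = 29900
Weight total: 6 + 3 + 3 + 1 = 13
WMA = 29900 / 13 = 2300.000

2300.000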